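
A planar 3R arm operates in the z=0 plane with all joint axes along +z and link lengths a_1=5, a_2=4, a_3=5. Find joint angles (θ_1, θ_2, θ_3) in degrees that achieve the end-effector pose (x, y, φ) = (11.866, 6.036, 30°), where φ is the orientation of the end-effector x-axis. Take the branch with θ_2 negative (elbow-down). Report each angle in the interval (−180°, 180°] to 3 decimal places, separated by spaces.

wrist centre = target − a_3·(cos φ, sin φ) = (7.5359, 3.5360)
cos θ_2 = (69.2927−5²−4²)/(2·5·4) = 0.7073; θ_2 = -44.9830° (elbow-down)
β = atan2(3.5360,7.5359) = 25.1370°; ψ = atan2(-2.8276,7.8293) = -19.8575°
θ_1 = β − ψ = 44.9945°
θ_3 = φ − θ_1 − θ_2 = 29.9885° (wrapped to (-180°,180°])

44.995 -44.983 29.988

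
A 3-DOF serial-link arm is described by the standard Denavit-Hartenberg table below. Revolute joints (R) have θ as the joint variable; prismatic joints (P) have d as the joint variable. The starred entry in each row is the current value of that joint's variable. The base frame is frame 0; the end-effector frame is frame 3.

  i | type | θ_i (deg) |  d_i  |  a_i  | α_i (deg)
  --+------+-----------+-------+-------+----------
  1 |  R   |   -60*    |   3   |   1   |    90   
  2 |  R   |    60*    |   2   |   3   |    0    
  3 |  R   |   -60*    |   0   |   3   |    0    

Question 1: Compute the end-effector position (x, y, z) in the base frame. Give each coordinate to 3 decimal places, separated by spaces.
1.018 -5.763 5.598

after link 1: o_1 = (0.5000, -0.8660, 3.0000)
after link 2: o_2 = (-0.4821, -3.1651, 5.5981)
after link 3: o_3 = (1.0179, -5.7631, 5.5981)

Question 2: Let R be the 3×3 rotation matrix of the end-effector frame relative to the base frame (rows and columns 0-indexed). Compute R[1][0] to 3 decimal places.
End-effector x-axis (col 0 of R) = (0.5000,-0.8660,0.0000)
R[1][0] = -0.8660

-0.866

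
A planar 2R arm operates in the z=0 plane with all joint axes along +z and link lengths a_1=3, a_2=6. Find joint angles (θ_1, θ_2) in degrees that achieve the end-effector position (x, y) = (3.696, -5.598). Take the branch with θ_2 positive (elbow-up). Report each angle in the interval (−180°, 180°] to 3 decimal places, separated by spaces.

cos θ_2 = (44.9980−3²−6²)/(2·3·6) = -0.0001; θ_2 = 90.0032° (elbow-up)
β = atan2(-5.5980,3.6960) = -56.5658°; ψ = atan2(6.0000,2.9997) = 63.4375°
θ_1 = β − ψ = -120.0032°

-120.003 90.003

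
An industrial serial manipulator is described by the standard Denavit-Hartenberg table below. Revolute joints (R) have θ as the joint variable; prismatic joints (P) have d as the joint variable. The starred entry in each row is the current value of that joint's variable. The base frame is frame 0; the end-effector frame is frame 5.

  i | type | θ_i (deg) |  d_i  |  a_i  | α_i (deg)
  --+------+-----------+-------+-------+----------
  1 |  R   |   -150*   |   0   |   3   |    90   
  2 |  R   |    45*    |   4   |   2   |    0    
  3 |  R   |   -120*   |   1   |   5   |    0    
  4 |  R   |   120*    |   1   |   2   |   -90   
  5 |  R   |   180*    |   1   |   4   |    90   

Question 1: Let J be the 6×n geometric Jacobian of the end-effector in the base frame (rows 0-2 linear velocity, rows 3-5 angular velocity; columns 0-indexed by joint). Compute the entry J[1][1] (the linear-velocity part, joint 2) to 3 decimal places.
axis z_1 = (-0.5000,0.8660,0.0000); lever o_n−o_1 = (-3.5083,4.9027,-4.1225)
cross product → J_v[:, 1] = (-3.5702,-2.0613,0.5870)
J_ω[:, 1] = z_1
entry J[1][1] = -2.0613

-2.061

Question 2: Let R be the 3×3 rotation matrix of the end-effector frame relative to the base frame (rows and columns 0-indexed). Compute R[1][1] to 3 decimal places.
End-effector y-axis (col 1 of R) = (0.6124,0.3536,0.7071)
R[1][1] = 0.3536

0.354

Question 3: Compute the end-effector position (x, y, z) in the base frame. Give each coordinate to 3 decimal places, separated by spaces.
after link 1: o_1 = (-2.5981, -1.5000, 0.0000)
after link 2: o_2 = (-5.8228, 1.2570, 1.4142)
after link 3: o_3 = (-7.4435, 1.4760, -3.4154)
after link 4: o_4 = (-9.1683, 1.6349, -2.0012)
after link 5: o_5 = (-6.1064, 3.4027, -4.1225)

-6.106 3.403 -4.123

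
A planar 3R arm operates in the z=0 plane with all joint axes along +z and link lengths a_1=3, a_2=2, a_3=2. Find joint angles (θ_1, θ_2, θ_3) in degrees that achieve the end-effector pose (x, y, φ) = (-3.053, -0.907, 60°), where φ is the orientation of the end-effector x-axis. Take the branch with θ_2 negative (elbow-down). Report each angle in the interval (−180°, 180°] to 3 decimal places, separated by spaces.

-134.995 -30.009 -134.997

wrist centre = target − a_3·(cos φ, sin φ) = (-4.0530, -2.6391)
cos θ_2 = (23.3914−3²−2²)/(2·3·2) = 0.8659; θ_2 = -30.0087° (elbow-down)
β = atan2(-2.6391,-4.0530) = -146.9304°; ψ = atan2(-1.0003,4.7319) = -11.9359°
θ_1 = β − ψ = -134.9946°
θ_3 = φ − θ_1 − θ_2 = -134.9968° (wrapped to (-180°,180°])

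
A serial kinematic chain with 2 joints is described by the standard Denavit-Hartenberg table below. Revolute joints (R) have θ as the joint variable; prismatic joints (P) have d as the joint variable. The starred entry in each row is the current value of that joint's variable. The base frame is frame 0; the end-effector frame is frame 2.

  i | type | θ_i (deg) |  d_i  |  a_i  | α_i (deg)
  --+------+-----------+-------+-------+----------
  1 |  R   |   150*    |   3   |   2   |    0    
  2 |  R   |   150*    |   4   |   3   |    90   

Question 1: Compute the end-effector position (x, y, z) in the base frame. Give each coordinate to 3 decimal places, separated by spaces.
after link 1: o_1 = (-1.7321, 1.0000, 3.0000)
after link 2: o_2 = (-0.2321, -1.5981, 7.0000)

-0.232 -1.598 7.000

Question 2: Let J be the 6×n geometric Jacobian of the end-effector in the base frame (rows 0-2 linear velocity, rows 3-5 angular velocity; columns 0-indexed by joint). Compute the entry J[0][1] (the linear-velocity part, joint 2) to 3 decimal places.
axis z_1 = (0.0000,0.0000,1.0000); lever o_n−o_1 = (1.5000,-2.5981,4.0000)
cross product → J_v[:, 1] = (2.5981,1.5000,-0.0000)
J_ω[:, 1] = z_1
entry J[0][1] = 2.5981

2.598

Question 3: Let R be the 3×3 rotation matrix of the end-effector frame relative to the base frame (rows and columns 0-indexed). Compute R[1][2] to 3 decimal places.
End-effector z-axis (col 2 of R) = (-0.8660,-0.5000,0.0000)
R[1][2] = -0.5000

-0.500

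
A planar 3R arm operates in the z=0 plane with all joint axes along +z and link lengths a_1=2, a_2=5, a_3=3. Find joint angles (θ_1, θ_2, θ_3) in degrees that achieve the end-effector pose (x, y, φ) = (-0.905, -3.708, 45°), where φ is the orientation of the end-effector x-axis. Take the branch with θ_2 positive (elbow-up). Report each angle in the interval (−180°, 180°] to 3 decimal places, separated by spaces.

-150.010 45.010 150.000

wrist centre = target − a_3·(cos φ, sin φ) = (-3.0263, -5.8293)
cos θ_2 = (43.1396−2²−5²)/(2·2·5) = 0.7070; θ_2 = 45.0103° (elbow-up)
β = atan2(-5.8293,-3.0263) = -117.4363°; ψ = atan2(3.5362,5.5349) = 32.5740°
θ_1 = β − ψ = -150.0103°
θ_3 = φ − θ_1 − θ_2 = 149.9999° (wrapped to (-180°,180°])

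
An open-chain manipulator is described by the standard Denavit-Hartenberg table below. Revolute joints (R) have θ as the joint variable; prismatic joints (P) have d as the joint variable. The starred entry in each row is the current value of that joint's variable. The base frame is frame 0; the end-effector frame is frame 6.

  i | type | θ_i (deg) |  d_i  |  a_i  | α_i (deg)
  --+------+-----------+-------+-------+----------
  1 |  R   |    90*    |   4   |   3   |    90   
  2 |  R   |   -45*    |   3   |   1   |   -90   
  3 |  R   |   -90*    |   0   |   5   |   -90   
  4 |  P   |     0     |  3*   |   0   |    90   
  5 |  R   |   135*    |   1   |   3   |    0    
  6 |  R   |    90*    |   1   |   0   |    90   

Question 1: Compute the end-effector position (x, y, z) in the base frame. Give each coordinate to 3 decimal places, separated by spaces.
after link 1: o_1 = (0.0000, 3.0000, 4.0000)
after link 2: o_2 = (3.0000, 3.7071, 3.2929)
after link 3: o_3 = (8.0000, 3.7071, 3.2929)
after link 4: o_4 = (8.0000, 5.8284, 1.1716)
after link 5: o_5 = (5.8787, 8.0355, 0.3787)
after link 6: o_6 = (5.8787, 8.7426, 1.0858)

5.879 8.743 1.086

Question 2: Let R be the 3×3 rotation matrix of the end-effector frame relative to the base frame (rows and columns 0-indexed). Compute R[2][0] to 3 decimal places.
0.500

End-effector x-axis (col 0 of R) = (-0.7071,-0.5000,0.5000)
R[2][0] = 0.5000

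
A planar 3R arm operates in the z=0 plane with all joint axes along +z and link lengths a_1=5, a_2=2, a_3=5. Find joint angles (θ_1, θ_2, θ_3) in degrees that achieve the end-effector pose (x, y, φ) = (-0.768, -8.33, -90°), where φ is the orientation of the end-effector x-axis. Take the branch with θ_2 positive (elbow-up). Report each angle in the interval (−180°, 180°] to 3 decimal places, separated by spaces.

wrist centre = target − a_3·(cos φ, sin φ) = (-0.7680, -3.3300)
cos θ_2 = (11.6787−5²−2²)/(2·5·2) = -0.8661; θ_2 = 150.0044° (elbow-up)
β = atan2(-3.3300,-0.7680) = -102.9871°; ψ = atan2(0.9999,3.2679) = 17.0125°
θ_1 = β − ψ = -119.9996°
θ_3 = φ − θ_1 − θ_2 = -120.0048° (wrapped to (-180°,180°])

-120.000 150.004 -120.005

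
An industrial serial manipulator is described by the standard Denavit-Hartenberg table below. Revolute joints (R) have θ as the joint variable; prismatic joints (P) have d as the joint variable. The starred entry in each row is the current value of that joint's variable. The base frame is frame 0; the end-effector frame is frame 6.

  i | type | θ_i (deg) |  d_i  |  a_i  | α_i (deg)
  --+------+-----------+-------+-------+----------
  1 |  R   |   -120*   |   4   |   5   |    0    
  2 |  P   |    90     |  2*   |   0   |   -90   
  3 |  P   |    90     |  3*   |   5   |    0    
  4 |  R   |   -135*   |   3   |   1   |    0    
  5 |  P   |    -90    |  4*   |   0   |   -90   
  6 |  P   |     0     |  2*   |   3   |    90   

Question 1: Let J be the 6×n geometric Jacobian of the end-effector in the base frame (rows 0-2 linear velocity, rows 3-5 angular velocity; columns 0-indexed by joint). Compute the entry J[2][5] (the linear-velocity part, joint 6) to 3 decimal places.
0.707

prismatic axis z_5 = (0.6124,-0.3536,0.7071)
J_v[:, 5] = z_5; J_ω[:, 5] = (0,0,0)
entry J[2][5] = 0.7071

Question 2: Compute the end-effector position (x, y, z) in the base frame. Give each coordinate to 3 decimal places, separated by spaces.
2.500 4.330 5.243

after link 1: o_1 = (-2.5000, -4.3301, 4.0000)
after link 2: o_2 = (-2.5000, -4.3301, 6.0000)
after link 3: o_3 = (-1.0000, -1.7321, 1.0000)
after link 4: o_4 = (1.1124, 0.5125, 1.7071)
after link 5: o_5 = (3.1124, 3.9766, 1.7071)
after link 6: o_6 = (2.5000, 4.3301, 5.2426)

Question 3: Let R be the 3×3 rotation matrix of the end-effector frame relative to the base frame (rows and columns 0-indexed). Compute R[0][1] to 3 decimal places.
0.612

End-effector y-axis (col 1 of R) = (0.6124,-0.3536,0.7071)
R[0][1] = 0.6124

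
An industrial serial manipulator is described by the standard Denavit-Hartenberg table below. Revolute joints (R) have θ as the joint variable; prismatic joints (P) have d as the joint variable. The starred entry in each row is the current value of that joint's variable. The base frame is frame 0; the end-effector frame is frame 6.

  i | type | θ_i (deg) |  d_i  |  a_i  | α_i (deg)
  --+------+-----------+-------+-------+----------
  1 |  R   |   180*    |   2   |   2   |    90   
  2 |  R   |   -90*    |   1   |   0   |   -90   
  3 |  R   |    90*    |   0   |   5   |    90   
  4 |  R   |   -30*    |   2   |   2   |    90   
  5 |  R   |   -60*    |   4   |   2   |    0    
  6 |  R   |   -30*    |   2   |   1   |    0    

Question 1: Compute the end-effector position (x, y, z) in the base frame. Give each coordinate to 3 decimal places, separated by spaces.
after link 1: o_1 = (-2.0000, 0.0000, 2.0000)
after link 2: o_2 = (-2.0000, 1.0000, 2.0000)
after link 3: o_3 = (-2.0000, -4.0000, 2.0000)
after link 4: o_4 = (-1.0000, -5.7321, -0.0000)
after link 5: o_5 = (2.9641, -4.5981, 1.7321)
after link 6: o_6 = (4.6962, -3.5981, 2.7321)

4.696 -3.598 2.732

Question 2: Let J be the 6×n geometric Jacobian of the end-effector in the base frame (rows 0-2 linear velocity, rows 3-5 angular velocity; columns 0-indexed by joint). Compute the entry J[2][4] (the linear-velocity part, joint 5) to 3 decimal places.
axis z_4 = (0.8660,0.5000,-0.0000); lever o_n−o_4 = (5.6962,2.1340,2.7321)
cross product → J_v[:, 4] = (1.3660,-2.3660,-1.0000)
J_ω[:, 4] = z_4
entry J[2][4] = -1.0000

-1.000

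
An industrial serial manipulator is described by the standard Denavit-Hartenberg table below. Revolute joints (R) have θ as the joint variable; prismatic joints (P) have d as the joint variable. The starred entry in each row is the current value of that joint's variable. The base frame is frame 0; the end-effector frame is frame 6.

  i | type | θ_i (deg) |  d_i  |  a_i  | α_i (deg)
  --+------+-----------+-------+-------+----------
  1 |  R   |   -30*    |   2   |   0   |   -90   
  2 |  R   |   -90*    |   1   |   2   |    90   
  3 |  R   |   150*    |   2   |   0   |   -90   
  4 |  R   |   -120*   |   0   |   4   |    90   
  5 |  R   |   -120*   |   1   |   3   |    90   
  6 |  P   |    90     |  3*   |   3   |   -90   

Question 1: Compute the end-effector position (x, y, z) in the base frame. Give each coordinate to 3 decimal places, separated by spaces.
after link 1: o_1 = (0.0000, 0.0000, 2.0000)
after link 2: o_2 = (0.5000, 0.8660, 4.0000)
after link 3: o_3 = (-1.2321, 1.8660, 4.0000)
after link 4: o_4 = (-4.7321, 2.7321, 5.7321)
after link 5: o_5 = (-2.0780, 3.7308, 7.1316)
after link 6: o_6 = (0.1953, 0.1683, 7.5066)

0.195 0.168 7.507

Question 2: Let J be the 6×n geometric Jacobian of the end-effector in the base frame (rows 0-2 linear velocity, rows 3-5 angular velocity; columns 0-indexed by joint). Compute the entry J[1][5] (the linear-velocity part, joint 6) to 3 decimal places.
prismatic axis z_5 = (0.5413,-0.5625,-0.6250)
J_v[:, 5] = z_5; J_ω[:, 5] = (0,0,0)
entry J[1][5] = -0.5625

-0.562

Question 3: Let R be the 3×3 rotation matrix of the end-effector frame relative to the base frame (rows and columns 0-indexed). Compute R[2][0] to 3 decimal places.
0.750

End-effector x-axis (col 0 of R) = (0.2165,-0.6250,0.7500)
R[2][0] = 0.7500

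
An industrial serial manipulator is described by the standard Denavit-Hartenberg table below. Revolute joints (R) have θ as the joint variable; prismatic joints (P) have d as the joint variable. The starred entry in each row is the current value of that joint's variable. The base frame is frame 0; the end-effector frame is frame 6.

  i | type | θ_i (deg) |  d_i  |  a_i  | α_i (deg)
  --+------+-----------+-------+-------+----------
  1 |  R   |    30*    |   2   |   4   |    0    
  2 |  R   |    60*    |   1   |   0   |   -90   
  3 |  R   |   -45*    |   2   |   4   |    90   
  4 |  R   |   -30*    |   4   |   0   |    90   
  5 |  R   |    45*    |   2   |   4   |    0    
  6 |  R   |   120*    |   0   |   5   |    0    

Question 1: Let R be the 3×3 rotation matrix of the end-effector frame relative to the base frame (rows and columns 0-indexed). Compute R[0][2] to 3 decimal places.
End-effector z-axis (col 2 of R) = (0.8660,-0.3536,-0.3536)
R[0][2] = 0.8660

0.866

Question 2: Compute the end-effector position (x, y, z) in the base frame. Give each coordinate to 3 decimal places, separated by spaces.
2.196 -2.848 9.639

after link 1: o_1 = (3.4641, 2.0000, 2.0000)
after link 2: o_2 = (3.4641, 2.0000, 3.0000)
after link 3: o_3 = (1.4641, 4.8284, 5.8284)
after link 4: o_4 = (1.4641, 2.0000, 8.6569)
after link 5: o_5 = (4.6104, 1.0249, 11.6818)
after link 6: o_6 = (2.1956, -2.8477, 9.6393)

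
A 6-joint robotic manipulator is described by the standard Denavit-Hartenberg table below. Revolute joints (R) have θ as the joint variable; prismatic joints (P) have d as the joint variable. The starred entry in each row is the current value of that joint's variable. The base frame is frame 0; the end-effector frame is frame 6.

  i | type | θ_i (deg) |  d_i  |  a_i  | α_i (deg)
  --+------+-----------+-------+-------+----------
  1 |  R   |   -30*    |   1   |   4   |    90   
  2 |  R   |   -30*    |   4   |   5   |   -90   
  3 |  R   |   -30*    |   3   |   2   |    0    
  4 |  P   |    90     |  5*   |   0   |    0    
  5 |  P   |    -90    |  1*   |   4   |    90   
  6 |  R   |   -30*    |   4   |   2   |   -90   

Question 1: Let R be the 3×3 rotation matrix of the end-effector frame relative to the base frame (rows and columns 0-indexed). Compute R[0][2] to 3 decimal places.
0.575

End-effector z-axis (col 2 of R) = (0.5748,-0.6205,0.5335)
R[0][2] = 0.5748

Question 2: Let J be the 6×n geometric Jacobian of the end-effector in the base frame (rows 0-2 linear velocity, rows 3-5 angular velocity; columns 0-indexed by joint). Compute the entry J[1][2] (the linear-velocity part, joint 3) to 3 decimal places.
axis z_2 = (0.4330,-0.2500,0.8660); lever o_n−o_2 = (3.3212,-10.3816,4.5801)
cross product → J_v[:, 2] = (7.8457,0.8929,-3.6651)
J_ω[:, 2] = z_2
entry J[1][2] = 0.8929

0.893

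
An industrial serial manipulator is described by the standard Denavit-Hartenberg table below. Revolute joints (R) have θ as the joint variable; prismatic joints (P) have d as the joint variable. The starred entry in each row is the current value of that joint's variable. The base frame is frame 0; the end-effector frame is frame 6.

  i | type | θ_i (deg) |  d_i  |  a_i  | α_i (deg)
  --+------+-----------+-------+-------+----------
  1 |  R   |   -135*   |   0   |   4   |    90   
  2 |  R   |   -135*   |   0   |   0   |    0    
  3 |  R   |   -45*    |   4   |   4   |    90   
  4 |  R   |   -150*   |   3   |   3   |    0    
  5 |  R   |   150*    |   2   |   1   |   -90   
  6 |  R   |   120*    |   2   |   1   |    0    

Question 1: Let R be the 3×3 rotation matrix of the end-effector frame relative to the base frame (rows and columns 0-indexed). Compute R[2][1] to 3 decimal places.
End-effector y-axis (col 1 of R) = (-0.6124,-0.6124,0.5000)
R[2][1] = 0.5000

0.500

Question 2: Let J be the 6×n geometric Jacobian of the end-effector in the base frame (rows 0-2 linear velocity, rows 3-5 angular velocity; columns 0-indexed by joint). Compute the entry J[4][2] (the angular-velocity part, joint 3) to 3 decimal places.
axis z_2 = (-0.7071,0.7071,0.0000); lever o_n−o_2 = (-1.8371,4.5268,4.1340)
cross product → J_v[:, 2] = (2.9232,2.9232,-1.9019)
J_ω[:, 2] = z_2
entry J[4][2] = 0.7071

0.707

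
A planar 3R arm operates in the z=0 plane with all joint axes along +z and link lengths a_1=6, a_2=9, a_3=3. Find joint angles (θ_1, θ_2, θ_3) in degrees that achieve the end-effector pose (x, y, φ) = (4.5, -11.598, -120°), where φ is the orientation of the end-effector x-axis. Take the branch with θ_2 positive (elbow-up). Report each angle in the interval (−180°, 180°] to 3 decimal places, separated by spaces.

-112.620 90.001 -97.381

wrist centre = target − a_3·(cos φ, sin φ) = (6.0000, -8.9999)
cos θ_2 = (116.9986−6²−9²)/(2·6·9) = -0.0000; θ_2 = 90.0007° (elbow-up)
β = atan2(-8.9999,6.0000) = -56.3097°; ψ = atan2(9.0000,5.9999) = 56.3104°
θ_1 = β − ψ = -112.6201°
θ_3 = φ − θ_1 − θ_2 = -97.3806° (wrapped to (-180°,180°])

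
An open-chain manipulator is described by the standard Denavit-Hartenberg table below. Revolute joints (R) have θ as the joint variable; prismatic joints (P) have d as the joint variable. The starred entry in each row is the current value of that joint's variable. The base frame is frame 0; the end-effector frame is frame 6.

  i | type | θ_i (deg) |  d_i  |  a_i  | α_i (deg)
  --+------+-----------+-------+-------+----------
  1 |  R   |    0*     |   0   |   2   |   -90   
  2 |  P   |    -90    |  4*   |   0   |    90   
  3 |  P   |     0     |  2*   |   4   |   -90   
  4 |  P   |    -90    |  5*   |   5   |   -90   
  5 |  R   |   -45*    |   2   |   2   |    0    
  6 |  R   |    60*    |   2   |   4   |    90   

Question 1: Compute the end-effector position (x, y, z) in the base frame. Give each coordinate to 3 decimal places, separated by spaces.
after link 1: o_1 = (2.0000, 0.0000, 0.0000)
after link 2: o_2 = (2.0000, 4.0000, 0.0000)
after link 3: o_3 = (0.0000, 4.0000, 4.0000)
after link 4: o_4 = (-5.0000, 9.0000, 4.0000)
after link 5: o_5 = (-6.4142, 10.4142, 6.0000)
after link 6: o_6 = (-10.2779, 9.3789, 8.0000)

-10.278 9.379 8.000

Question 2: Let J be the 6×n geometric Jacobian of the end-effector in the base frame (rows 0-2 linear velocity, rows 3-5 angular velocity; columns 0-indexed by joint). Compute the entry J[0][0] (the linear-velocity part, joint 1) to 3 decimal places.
axis z_0 = ẑ; lever o_n−o_0 = (-10.2779,9.3789,8.0000)
cross product → J_v[:, 0] = (-9.3789,-10.2779,0.0000)
J_ω[:, 0] = z_0
entry J[0][0] = -9.3789

-9.379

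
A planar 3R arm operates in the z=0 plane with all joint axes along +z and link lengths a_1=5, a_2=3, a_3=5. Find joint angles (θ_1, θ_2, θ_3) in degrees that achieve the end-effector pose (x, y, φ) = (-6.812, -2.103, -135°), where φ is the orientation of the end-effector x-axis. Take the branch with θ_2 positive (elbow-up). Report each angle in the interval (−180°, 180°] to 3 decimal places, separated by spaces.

119.997 134.998 -29.996

wrist centre = target − a_3·(cos φ, sin φ) = (-3.2765, 1.4325)
cos θ_2 = (12.7874−5²−3²)/(2·5·3) = -0.7071; θ_2 = 134.9984° (elbow-up)
β = atan2(1.4325,-3.2765) = 156.3841°; ψ = atan2(2.1214,2.8787) = 36.3870°
θ_1 = β − ψ = 119.9972°
θ_3 = φ − θ_1 − θ_2 = -29.9956° (wrapped to (-180°,180°])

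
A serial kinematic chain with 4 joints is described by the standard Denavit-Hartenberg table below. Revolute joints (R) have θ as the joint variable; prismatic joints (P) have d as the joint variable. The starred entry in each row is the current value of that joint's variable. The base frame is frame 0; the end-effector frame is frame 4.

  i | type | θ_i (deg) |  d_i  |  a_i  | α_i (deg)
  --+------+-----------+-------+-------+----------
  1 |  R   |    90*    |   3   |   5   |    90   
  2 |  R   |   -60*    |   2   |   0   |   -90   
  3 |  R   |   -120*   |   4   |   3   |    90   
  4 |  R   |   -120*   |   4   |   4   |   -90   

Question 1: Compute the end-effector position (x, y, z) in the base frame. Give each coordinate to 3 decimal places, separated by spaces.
after link 1: o_1 = (0.0000, 5.0000, 3.0000)
after link 2: o_2 = (2.0000, 5.0000, 3.0000)
after link 3: o_3 = (4.5981, 7.7141, 6.2990)
after link 4: o_4 = (0.8660, 3.4821, 6.7010)

0.866 3.482 6.701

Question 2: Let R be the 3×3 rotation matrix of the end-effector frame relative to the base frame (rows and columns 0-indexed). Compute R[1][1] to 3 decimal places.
0.433

End-effector y-axis (col 1 of R) = (0.5000,0.4330,-0.7500)
R[1][1] = 0.4330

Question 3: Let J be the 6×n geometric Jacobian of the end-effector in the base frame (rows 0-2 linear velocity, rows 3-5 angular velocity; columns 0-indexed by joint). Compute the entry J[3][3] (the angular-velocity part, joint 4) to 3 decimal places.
-0.500

axis z_3 = (-0.5000,-0.4330,0.7500); lever o_n−o_3 = (-3.7321,-4.2321,0.4019)
cross product → J_v[:, 3] = (3.0000,-2.5981,0.5000)
J_ω[:, 3] = z_3
entry J[3][3] = -0.5000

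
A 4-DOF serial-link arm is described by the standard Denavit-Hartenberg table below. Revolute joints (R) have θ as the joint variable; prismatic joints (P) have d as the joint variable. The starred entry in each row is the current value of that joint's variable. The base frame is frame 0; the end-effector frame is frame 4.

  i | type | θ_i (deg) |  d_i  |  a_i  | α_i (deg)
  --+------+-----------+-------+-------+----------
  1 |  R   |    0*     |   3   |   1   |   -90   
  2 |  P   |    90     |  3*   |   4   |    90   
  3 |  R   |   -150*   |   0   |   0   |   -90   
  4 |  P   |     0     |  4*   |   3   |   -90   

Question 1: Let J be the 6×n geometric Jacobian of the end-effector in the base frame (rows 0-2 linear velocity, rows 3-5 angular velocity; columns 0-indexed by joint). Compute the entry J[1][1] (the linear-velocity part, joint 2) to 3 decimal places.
1.000

prismatic axis z_1 = (0.0000,1.0000,0.0000)
J_v[:, 1] = z_1; J_ω[:, 1] = (0,0,0)
entry J[1][1] = 1.0000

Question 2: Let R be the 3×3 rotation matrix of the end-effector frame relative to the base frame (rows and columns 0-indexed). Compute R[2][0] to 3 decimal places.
End-effector x-axis (col 0 of R) = (-0.0000,-0.5000,0.8660)
R[2][0] = 0.8660

0.866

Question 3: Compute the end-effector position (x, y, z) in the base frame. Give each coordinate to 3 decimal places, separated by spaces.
1.000 -1.964 -0.402

after link 1: o_1 = (1.0000, 0.0000, 3.0000)
after link 2: o_2 = (1.0000, 3.0000, -1.0000)
after link 3: o_3 = (1.0000, 3.0000, -1.0000)
after link 4: o_4 = (1.0000, -1.9641, -0.4019)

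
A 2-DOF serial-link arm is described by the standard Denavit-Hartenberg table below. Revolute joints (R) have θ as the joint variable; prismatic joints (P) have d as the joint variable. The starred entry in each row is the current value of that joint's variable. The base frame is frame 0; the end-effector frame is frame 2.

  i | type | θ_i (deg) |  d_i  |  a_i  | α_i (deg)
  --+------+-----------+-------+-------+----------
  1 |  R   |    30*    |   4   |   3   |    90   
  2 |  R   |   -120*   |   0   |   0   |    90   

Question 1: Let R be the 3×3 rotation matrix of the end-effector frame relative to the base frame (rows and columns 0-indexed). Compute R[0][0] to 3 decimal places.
-0.433

End-effector x-axis (col 0 of R) = (-0.4330,-0.2500,-0.8660)
R[0][0] = -0.4330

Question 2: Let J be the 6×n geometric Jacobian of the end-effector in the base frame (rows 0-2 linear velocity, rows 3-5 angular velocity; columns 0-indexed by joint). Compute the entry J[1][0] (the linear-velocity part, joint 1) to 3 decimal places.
axis z_0 = ẑ; lever o_n−o_0 = (2.5981,1.5000,4.0000)
cross product → J_v[:, 0] = (-1.5000,2.5981,0.0000)
J_ω[:, 0] = z_0
entry J[1][0] = 2.5981

2.598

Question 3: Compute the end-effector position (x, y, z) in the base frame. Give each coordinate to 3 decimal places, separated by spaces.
after link 1: o_1 = (2.5981, 1.5000, 4.0000)
after link 2: o_2 = (2.5981, 1.5000, 4.0000)

2.598 1.500 4.000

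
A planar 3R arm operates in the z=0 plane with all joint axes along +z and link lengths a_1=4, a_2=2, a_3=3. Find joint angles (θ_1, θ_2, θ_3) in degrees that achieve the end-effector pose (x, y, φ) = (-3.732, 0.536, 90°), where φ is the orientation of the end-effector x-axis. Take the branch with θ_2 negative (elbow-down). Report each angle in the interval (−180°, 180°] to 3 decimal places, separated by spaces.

wrist centre = target − a_3·(cos φ, sin φ) = (-3.7320, -2.4640)
cos θ_2 = (19.9991−4²−2²)/(2·4·2) = -0.0001; θ_2 = -90.0032° (elbow-down)
β = atan2(-2.4640,-3.7320) = -146.5658°; ψ = atan2(-2.0000,3.9999) = -26.5657°
θ_1 = β − ψ = -120.0001°
θ_3 = φ − θ_1 − θ_2 = -59.9968° (wrapped to (-180°,180°])

-120.000 -90.003 -59.997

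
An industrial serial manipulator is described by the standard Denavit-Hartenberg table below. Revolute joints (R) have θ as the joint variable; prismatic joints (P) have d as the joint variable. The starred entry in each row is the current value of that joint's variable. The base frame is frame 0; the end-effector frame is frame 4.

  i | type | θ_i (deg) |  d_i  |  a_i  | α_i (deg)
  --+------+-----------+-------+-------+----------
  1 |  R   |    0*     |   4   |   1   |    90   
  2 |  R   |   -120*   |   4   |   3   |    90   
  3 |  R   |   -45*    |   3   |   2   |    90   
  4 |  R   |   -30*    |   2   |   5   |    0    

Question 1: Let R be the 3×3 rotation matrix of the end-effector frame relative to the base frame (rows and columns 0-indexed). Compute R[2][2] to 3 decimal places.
End-effector z-axis (col 2 of R) = (0.3536,0.7071,0.6124)
R[2][2] = 0.6124

0.612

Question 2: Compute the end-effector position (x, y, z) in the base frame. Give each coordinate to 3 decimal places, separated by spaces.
-2.464 1.890 -1.000

after link 1: o_1 = (1.0000, 0.0000, 4.0000)
after link 2: o_2 = (-0.5000, -4.0000, 1.4019)
after link 3: o_3 = (-3.8052, -2.5858, 1.6772)
after link 4: o_4 = (-2.4639, 1.8903, -0.9997)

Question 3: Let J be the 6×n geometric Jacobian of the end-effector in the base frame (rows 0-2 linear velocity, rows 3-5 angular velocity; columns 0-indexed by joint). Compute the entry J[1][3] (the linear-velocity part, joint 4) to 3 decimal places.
axis z_3 = (0.3536,0.7071,0.6124); lever o_n−o_3 = (1.3412,4.4761,-2.6769)
cross product → J_v[:, 3] = (-4.6339,1.7678,0.6341)
J_ω[:, 3] = z_3
entry J[1][3] = 1.7678

1.768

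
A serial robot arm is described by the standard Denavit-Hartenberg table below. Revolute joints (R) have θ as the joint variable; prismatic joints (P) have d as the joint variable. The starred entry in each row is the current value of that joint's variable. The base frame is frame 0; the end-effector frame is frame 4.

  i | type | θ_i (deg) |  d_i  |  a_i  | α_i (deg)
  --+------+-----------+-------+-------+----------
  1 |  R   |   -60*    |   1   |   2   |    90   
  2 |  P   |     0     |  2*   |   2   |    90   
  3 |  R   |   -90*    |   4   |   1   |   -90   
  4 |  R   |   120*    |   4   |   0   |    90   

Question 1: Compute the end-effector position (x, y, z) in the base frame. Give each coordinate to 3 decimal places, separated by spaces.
3.134 -7.428 -3.000

after link 1: o_1 = (1.0000, -1.7321, 1.0000)
after link 2: o_2 = (0.2679, -4.4641, 1.0000)
after link 3: o_3 = (1.1340, -3.9641, -3.0000)
after link 4: o_4 = (3.1340, -7.4282, -3.0000)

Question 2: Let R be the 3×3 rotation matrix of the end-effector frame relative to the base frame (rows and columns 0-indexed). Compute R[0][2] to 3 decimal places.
End-effector z-axis (col 2 of R) = (0.7500,0.4330,0.5000)
R[0][2] = 0.7500

0.750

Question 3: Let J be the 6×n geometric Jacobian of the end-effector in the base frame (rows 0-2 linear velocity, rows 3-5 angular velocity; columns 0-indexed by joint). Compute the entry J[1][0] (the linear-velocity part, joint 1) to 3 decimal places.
3.134

axis z_0 = ẑ; lever o_n−o_0 = (3.1340,-7.4282,-3.0000)
cross product → J_v[:, 0] = (7.4282,3.1340,-0.0000)
J_ω[:, 0] = z_0
entry J[1][0] = 3.1340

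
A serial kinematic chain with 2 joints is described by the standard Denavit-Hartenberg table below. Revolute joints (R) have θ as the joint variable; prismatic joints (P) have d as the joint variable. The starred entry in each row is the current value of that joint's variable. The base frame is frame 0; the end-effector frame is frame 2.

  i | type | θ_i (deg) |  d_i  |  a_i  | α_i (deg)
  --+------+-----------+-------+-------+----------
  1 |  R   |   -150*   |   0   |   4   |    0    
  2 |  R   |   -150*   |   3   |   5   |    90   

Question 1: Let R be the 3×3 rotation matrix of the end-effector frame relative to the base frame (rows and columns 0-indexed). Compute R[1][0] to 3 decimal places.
End-effector x-axis (col 0 of R) = (0.5000,0.8660,0.0000)
R[1][0] = 0.8660

0.866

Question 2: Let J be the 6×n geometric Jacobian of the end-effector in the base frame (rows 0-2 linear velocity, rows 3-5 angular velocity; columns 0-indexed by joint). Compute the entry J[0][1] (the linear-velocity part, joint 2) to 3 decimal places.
-4.330

axis z_1 = (0.0000,0.0000,1.0000); lever o_n−o_1 = (2.5000,4.3301,3.0000)
cross product → J_v[:, 1] = (-4.3301,2.5000,0.0000)
J_ω[:, 1] = z_1
entry J[0][1] = -4.3301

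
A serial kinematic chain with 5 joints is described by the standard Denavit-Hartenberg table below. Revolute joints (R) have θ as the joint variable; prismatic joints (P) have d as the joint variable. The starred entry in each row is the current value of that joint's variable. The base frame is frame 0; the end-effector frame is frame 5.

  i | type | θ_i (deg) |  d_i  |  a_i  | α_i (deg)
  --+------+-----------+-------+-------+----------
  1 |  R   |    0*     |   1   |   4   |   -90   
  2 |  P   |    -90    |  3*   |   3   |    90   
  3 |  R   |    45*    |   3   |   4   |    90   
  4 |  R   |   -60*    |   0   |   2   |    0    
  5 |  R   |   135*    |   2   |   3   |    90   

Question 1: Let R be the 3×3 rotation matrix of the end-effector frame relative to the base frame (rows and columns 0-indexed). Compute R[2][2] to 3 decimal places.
0.683

End-effector z-axis (col 2 of R) = (0.2588,0.6830,0.6830)
R[2][2] = 0.6830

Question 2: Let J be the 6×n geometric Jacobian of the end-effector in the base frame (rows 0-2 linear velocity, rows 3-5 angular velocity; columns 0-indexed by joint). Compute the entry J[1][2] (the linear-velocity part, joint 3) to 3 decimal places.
axis z_2 = (-1.0000,0.0000,0.0000); lever o_n−o_2 = (-4.1657,2.6704,5.4988)
cross product → J_v[:, 2] = (0.0000,5.4988,-2.6704)
J_ω[:, 2] = z_2
entry J[1][2] = 5.4988

5.499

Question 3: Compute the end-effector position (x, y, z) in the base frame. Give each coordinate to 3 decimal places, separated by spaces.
after link 1: o_1 = (4.0000, 0.0000, 1.0000)
after link 2: o_2 = (4.0000, 3.0000, 4.0000)
after link 3: o_3 = (1.0000, 5.8284, 6.8284)
after link 4: o_4 = (2.7321, 6.5355, 7.5355)
after link 5: o_5 = (-0.1657, 5.6704, 9.4988)

-0.166 5.670 9.499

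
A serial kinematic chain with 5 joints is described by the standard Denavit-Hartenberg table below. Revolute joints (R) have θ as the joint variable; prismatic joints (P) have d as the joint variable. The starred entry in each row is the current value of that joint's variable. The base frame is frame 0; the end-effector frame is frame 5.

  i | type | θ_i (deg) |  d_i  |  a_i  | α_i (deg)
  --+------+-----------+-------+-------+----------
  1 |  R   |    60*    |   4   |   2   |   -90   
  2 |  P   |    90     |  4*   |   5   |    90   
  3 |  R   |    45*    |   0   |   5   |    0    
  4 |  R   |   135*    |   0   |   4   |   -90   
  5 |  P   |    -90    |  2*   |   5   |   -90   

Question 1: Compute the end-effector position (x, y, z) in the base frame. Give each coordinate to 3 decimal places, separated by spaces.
-1.294 8.830 -0.536

after link 1: o_1 = (1.0000, 1.7321, 4.0000)
after link 2: o_2 = (-2.4641, 3.7321, -1.0000)
after link 3: o_3 = (-5.5260, 5.4998, -4.5355)
after link 4: o_4 = (-5.5260, 5.4998, -0.5355)
after link 5: o_5 = (-1.2939, 8.8299, -0.5355)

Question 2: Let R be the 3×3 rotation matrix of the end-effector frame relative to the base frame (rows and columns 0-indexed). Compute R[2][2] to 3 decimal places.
1.000

End-effector z-axis (col 2 of R) = (-0.0000,-0.0000,1.0000)
R[2][2] = 1.0000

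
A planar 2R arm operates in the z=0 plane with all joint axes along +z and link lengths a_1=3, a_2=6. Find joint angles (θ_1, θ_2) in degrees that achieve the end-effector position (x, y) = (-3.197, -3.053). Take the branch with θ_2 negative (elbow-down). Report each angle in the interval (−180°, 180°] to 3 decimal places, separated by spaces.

cos θ_2 = (19.5416−3²−6²)/(2·3·6) = -0.7072; θ_2 = -135.0057° (elbow-down)
β = atan2(-3.0530,-3.1970) = -136.3199°; ψ = atan2(-4.2422,-1.2431) = -106.3318°
θ_1 = β − ψ = -29.9881°

-29.988 -135.006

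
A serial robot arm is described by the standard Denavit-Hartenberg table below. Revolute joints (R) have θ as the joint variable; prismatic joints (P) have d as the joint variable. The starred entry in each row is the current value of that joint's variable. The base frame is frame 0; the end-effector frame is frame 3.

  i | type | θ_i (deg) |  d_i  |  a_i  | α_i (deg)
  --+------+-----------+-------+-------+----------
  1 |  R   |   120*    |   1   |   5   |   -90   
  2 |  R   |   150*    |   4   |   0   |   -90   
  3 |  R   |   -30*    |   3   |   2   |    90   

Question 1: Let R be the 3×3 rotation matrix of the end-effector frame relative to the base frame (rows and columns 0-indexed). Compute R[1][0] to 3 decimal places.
-0.900

End-effector x-axis (col 0 of R) = (-0.0580,-0.8995,-0.4330)
R[1][0] = -0.8995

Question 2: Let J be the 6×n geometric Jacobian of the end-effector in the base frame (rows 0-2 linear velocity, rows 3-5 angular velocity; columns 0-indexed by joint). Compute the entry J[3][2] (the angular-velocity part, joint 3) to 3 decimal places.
axis z_2 = (0.2500,-0.4330,0.8660); lever o_n−o_2 = (0.6340,-3.0981,1.7321)
cross product → J_v[:, 2] = (1.9330,0.1160,-0.5000)
J_ω[:, 2] = z_2
entry J[3][2] = 0.2500

0.250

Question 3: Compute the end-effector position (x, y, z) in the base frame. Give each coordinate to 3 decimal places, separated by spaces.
-5.330 -0.768 2.732

after link 1: o_1 = (-2.5000, 4.3301, 1.0000)
after link 2: o_2 = (-5.9641, 2.3301, 1.0000)
after link 3: o_3 = (-5.3301, -0.7679, 2.7321)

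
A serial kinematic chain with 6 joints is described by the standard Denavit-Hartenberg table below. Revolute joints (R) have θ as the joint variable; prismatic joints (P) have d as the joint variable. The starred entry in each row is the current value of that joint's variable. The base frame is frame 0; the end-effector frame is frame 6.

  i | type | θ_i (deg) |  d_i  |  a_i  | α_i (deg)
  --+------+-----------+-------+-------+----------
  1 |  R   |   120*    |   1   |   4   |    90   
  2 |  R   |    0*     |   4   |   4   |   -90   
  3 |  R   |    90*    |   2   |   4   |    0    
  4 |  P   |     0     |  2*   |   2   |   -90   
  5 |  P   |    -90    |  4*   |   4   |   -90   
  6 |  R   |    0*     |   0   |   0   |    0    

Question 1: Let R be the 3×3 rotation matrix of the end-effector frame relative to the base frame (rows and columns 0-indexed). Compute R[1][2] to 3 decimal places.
End-effector z-axis (col 2 of R) = (-0.8660,-0.5000,-0.0000)
R[1][2] = -0.5000

-0.500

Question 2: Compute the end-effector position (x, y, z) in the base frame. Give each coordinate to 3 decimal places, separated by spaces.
-3.732 2.464 9.000

after link 1: o_1 = (-2.0000, 3.4641, 1.0000)
after link 2: o_2 = (-0.5359, 8.9282, 1.0000)
after link 3: o_3 = (-4.0000, 6.9282, 3.0000)
after link 4: o_4 = (-5.7321, 5.9282, 5.0000)
after link 5: o_5 = (-3.7321, 2.4641, 9.0000)
after link 6: o_6 = (-3.7321, 2.4641, 9.0000)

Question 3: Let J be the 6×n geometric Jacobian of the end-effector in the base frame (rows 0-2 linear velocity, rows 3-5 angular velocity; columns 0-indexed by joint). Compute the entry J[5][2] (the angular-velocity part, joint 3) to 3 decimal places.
axis z_2 = (0.0000,0.0000,1.0000); lever o_n−o_2 = (-3.1962,-6.4641,8.0000)
cross product → J_v[:, 2] = (6.4641,-3.1962,0.0000)
J_ω[:, 2] = z_2
entry J[5][2] = 1.0000

1.000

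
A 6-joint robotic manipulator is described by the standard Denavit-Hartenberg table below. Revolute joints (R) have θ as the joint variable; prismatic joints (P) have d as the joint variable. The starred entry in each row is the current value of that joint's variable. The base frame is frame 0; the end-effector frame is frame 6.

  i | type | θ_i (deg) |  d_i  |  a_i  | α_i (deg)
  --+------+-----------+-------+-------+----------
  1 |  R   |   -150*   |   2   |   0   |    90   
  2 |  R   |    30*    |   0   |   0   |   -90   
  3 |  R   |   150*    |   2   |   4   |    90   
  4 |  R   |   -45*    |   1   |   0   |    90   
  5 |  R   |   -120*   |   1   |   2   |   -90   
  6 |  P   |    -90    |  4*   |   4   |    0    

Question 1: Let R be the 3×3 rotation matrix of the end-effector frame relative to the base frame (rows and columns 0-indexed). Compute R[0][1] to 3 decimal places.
End-effector y-axis (col 1 of R) = (-0.2152,0.9459,0.2428)
R[0][1] = -0.2152

-0.215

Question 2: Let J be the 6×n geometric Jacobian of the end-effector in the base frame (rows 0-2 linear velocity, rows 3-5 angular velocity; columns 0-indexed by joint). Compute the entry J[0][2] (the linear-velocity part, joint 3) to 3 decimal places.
-2.586

axis z_2 = (0.4330,0.2500,0.8660); lever o_n−o_2 = (0.4072,1.6930,-4.4774)
cross product → J_v[:, 2] = (-2.5856,2.2914,0.6313)
J_ω[:, 2] = z_2
entry J[0][2] = -2.5856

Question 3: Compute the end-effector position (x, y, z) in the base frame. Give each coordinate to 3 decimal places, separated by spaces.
after link 1: o_1 = (0.0000, 0.0000, 2.0000)
after link 2: o_2 = (0.0000, 0.0000, 2.0000)
after link 3: o_3 = (4.4641, 0.2679, 2.0000)
after link 4: o_4 = (4.5221, -0.6986, 2.2500)
after link 5: o_5 = (3.1495, 1.0575, 2.4294)
after link 6: o_6 = (0.4072, 1.6930, -2.4774)

0.407 1.693 -2.477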